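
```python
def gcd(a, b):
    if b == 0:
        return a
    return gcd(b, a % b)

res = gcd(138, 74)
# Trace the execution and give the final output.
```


gcd(138, 74)
= gcd(74, 138 % 74) = gcd(74, 64)
= gcd(64, 74 % 64) = gcd(64, 10)
= gcd(10, 64 % 10) = gcd(10, 4)
= gcd(4, 10 % 4) = gcd(4, 2)
= gcd(2, 4 % 2) = gcd(2, 0)
b == 0, return a = 2


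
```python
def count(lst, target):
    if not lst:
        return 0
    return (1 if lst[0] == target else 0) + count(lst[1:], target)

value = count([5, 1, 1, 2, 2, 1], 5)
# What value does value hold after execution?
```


count([5, 1, 1, 2, 2, 1], 5)
lst[0]=5 == 5: 1 + count([1, 1, 2, 2, 1], 5)
lst[0]=1 != 5: 0 + count([1, 2, 2, 1], 5)
lst[0]=1 != 5: 0 + count([2, 2, 1], 5)
lst[0]=2 != 5: 0 + count([2, 1], 5)
lst[0]=2 != 5: 0 + count([1], 5)
lst[0]=1 != 5: 0 + count([], 5)
= 1


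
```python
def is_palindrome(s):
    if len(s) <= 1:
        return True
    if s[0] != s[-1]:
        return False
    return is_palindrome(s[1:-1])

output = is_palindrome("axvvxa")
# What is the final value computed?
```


is_palindrome("axvvxa")
"axvvxa": s[0]='a' == s[-1]='a' -> is_palindrome("xvvx")
"xvvx": s[0]='x' == s[-1]='x' -> is_palindrome("vv")
"vv": s[0]='v' == s[-1]='v' -> is_palindrome("")
"": len <= 1 -> True
= True


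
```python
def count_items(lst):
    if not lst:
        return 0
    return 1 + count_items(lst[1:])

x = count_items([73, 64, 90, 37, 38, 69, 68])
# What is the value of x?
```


count_items([73, 64, 90, 37, 38, 69, 68])
= 1 + count_items([64, 90, 37, 38, 69, 68])
= 1 + 1 + count_items([90, 37, 38, 69, 68])
= 1 + 1 + 1 + count_items([37, 38, 69, 68])
= 1 + 1 + 1 + 1 + count_items([38, 69, 68])
= 1 + 1 + 1 + 1 + 1 + count_items([69, 68])
= 1 + 1 + 1 + 1 + 1 + 1 + count_items([68])
= 1 + 1 + 1 + 1 + 1 + 1 + 1 + count_items([])
= 1 + 1 + 1 + 1 + 1 + 1 + 1 + 0
= 7


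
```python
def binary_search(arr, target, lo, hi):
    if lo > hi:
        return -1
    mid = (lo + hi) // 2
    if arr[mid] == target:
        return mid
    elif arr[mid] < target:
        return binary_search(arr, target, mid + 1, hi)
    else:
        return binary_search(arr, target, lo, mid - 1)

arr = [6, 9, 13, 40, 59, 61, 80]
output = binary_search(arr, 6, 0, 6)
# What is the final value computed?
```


binary_search(arr, 6, 0, 6)
lo=0, hi=6, mid=3, arr[mid]=40
40 > 6, search left half
lo=0, hi=2, mid=1, arr[mid]=9
9 > 6, search left half
lo=0, hi=0, mid=0, arr[mid]=6
arr[0] == 6, found at index 0
= 0


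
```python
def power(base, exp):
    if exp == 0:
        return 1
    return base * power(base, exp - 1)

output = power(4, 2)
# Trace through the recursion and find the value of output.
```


power(4, 2)
= 4 * power(4, 1)
= 4 * 4 * power(4, 0)
= 4 * 4 * 1
= 16


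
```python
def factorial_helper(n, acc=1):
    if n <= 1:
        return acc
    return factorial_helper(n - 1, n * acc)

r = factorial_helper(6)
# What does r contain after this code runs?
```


factorial_helper(6, 1)
= factorial_helper(5, 6 * 1) = factorial_helper(5, 6)
= factorial_helper(4, 5 * 6) = factorial_helper(4, 30)
= factorial_helper(3, 4 * 30) = factorial_helper(3, 120)
= factorial_helper(2, 3 * 120) = factorial_helper(2, 360)
= factorial_helper(1, 2 * 360) = factorial_helper(1, 720)
n <= 1, return acc = 720


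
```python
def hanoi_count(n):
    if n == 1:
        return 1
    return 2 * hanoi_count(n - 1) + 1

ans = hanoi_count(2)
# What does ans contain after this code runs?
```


hanoi_count(2)
= 2 * hanoi_count(1) + 1
Now compute bottom-up:
hanoi_count(1) = 1
hanoi_count(2) = 2 * 1 + 1 = 3
= 3


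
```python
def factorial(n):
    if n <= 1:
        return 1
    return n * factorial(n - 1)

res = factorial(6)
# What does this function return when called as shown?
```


factorial(6)
= 6 * factorial(5)
= 6 * 5 * factorial(4)
= 6 * 5 * 4 * factorial(3)
= 6 * 5 * 4 * 3 * factorial(2)
= 6 * 5 * 4 * 3 * 2 * factorial(1)
= 6 * 5 * 4 * 3 * 2 * 1
= 720


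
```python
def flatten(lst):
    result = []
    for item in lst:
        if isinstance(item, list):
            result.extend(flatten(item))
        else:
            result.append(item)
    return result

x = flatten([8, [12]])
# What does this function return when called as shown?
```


flatten([8, [12]])
Processing each element:
  8 is not a list -> append 8
  [12] is a list -> flatten recursively -> [12]
= [8, 12]


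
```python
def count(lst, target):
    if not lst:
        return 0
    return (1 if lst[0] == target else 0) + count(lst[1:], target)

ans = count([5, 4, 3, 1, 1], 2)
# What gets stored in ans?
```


count([5, 4, 3, 1, 1], 2)
lst[0]=5 != 2: 0 + count([4, 3, 1, 1], 2)
lst[0]=4 != 2: 0 + count([3, 1, 1], 2)
lst[0]=3 != 2: 0 + count([1, 1], 2)
lst[0]=1 != 2: 0 + count([1], 2)
lst[0]=1 != 2: 0 + count([], 2)
= 0


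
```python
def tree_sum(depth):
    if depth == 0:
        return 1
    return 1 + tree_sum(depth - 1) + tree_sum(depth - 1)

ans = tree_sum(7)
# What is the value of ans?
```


tree_sum(7)
= 1 + tree_sum(6) + tree_sum(6)
= 1 + 2 * tree_sum(6)
tree_sum(k) = 2^(k+1) - 1
tree_sum(0) = 1
tree_sum(1) = 3
tree_sum(2) = 7
tree_sum(3) = 15
tree_sum(4) = 31
tree_sum(7) = 2^8 - 1 = 255


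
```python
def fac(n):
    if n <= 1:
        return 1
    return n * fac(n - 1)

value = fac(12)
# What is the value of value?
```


fac(12)
= 12 * fac(11)
= 12 * 11 * fac(10)
= 12 * 11 * 10 * fac(9)
= 12 * 11 * 10 * 9 * fac(8)
= 12 * 11 * 10 * 9 * 8 * fac(7)
= 12 * 11 * 10 * 9 * 8 * 7 * fac(6)
= 12 * 11 * 10 * 9 * 8 * 7 * 6 * fac(5)
= 12 * 11 * 10 * 9 * 8 * 7 * 6 * 5 * fac(4)
= 12 * 11 * 10 * 9 * 8 * 7 * 6 * 5 * 4 * fac(3)
= 12 * 11 * 10 * 9 * 8 * 7 * 6 * 5 * 4 * 3 * fac(2)
= 12 * 11 * 10 * 9 * 8 * 7 * 6 * 5 * 4 * 3 * 2 * fac(1)
= 12 * 11 * 10 * 9 * 8 * 7 * 6 * 5 * 4 * 3 * 2 * 1
= 479001600


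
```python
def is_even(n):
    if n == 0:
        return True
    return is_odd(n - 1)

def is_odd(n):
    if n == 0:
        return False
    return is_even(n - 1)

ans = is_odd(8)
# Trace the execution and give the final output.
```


is_odd(8)
= is_even(7)
= is_odd(6)
= is_even(5)
= is_odd(4)
= is_even(3)
= is_odd(2)
= is_even(1)
= is_odd(0)
n == 0: return False
= False


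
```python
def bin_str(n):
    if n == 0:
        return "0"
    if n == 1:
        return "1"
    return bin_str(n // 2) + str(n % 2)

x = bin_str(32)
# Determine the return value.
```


bin_str(32)
= bin_str(16) + "0"
= bin_str(8) + "0" + "0"
= bin_str(4) + "0" + "0" + "0"
= bin_str(2) + "0" + "0" + "0" + "0"
= bin_str(1) + "0" + "0" + "0" + "0" + "0"
= "1" + "0" + "0" + "0" + "0" + "0"
= "100000"


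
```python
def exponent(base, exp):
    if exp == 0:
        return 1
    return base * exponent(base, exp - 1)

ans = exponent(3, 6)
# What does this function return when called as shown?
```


exponent(3, 6)
= 3 * exponent(3, 5)
= 3 * 3 * exponent(3, 4)
= 3 * 3 * 3 * exponent(3, 3)
= 3 * 3 * 3 * 3 * exponent(3, 2)
= 3 * 3 * 3 * 3 * 3 * exponent(3, 1)
= 3 * 3 * 3 * 3 * 3 * 3 * exponent(3, 0)
= 3 * 3 * 3 * 3 * 3 * 3 * 1
= 729


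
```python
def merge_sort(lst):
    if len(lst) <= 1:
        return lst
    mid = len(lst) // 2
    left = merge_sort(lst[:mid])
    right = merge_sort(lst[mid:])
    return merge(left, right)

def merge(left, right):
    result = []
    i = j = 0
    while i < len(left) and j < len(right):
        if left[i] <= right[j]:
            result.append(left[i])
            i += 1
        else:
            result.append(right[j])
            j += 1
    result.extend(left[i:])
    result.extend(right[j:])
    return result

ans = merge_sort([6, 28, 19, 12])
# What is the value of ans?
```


merge_sort([6, 28, 19, 12])
Split into [6, 28] and [19, 12]
Left sorted: [6, 28]
Right sorted: [12, 19]
Merge [6, 28] and [12, 19]
= [6, 12, 19, 28]


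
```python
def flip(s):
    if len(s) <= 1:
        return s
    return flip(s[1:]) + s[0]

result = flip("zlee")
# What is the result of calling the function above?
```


flip("zlee")
= flip("lee") + "z"
= flip("ee") + "l" + "z"
= flip("e") + "e" + "l" + "z"
= "e" + "e" + "l" + "z"
= "eelz"


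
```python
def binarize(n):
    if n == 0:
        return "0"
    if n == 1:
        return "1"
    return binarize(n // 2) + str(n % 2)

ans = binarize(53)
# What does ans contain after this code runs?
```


binarize(53)
= binarize(26) + "1"
= binarize(13) + "0" + "1"
= binarize(6) + "1" + "0" + "1"
= binarize(3) + "0" + "1" + "0" + "1"
= binarize(1) + "1" + "0" + "1" + "0" + "1"
= "1" + "1" + "0" + "1" + "0" + "1"
= "110101"


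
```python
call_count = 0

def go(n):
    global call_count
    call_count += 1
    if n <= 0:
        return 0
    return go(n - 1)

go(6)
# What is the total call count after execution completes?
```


go(6) calls go(5) calls ... calls go(0)
Total calls: 6 + 1 (for base case) = 7


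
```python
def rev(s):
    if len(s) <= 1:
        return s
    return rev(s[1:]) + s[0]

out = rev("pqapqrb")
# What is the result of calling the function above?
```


rev("pqapqrb")
= rev("qapqrb") + "p"
= rev("apqrb") + "q" + "p"
= rev("pqrb") + "a" + "q" + "p"
= rev("qrb") + "p" + "a" + "q" + "p"
= rev("rb") + "q" + "p" + "a" + "q" + "p"
= rev("b") + "r" + "q" + "p" + "a" + "q" + "p"
= "b" + "r" + "q" + "p" + "a" + "q" + "p"
= "brqpaqp"


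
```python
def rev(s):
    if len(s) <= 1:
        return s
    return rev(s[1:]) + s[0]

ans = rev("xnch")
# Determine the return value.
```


rev("xnch")
= rev("nch") + "x"
= rev("ch") + "n" + "x"
= rev("h") + "c" + "n" + "x"
= "h" + "c" + "n" + "x"
= "hcnx"


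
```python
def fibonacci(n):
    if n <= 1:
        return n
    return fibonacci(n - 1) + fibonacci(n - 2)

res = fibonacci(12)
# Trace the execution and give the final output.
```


fibonacci(12)
= fibonacci(11) + fibonacci(10)
= (fibonacci(10) + fibonacci(9)) + fibonacci(10)
Computing bottom-up: fibonacci(0)=0, fibonacci(1)=1, fibonacci(2)=1, fibonacci(3)=2, fibonacci(4)=3, fibonacci(5)=5, fibonacci(6)=8, fibonacci(7)=13, fibonacci(8)=21, fibonacci(9)=34, fibonacci(10)=55, fibonacci(11)=89, fibonacci(12)=144
= 144


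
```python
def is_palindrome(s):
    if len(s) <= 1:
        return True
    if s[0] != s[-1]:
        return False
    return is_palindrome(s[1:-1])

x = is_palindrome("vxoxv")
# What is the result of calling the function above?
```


is_palindrome("vxoxv")
"vxoxv": s[0]='v' == s[-1]='v' -> is_palindrome("xox")
"xox": s[0]='x' == s[-1]='x' -> is_palindrome("o")
"o": len <= 1 -> True
= True


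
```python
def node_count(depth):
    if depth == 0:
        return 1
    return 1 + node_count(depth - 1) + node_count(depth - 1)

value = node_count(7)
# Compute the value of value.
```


node_count(7)
= 1 + node_count(6) + node_count(6)
= 1 + 2 * node_count(6)
node_count(k) = 2^(k+1) - 1
node_count(0) = 1
node_count(1) = 3
node_count(2) = 7
node_count(3) = 15
node_count(4) = 31
node_count(7) = 2^8 - 1 = 255


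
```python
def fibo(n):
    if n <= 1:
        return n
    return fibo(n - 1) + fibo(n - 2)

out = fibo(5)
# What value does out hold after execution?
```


fibo(5)
= fibo(4) + fibo(3)
= (fibo(3) + fibo(2)) + fibo(3)
Computing bottom-up: fibo(0)=0, fibo(1)=1, fibo(2)=1, fibo(3)=2, fibo(4)=3, fibo(5)=5
= 5


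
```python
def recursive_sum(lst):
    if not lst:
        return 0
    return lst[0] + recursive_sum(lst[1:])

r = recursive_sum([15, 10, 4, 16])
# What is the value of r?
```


recursive_sum([15, 10, 4, 16])
= 15 + recursive_sum([10, 4, 16])
= 15 + 10 + recursive_sum([4, 16])
= 15 + 10 + 4 + recursive_sum([16])
= 15 + 10 + 4 + 16 + recursive_sum([])
= 15 + 10 + 4 + 16 + 0
= 45


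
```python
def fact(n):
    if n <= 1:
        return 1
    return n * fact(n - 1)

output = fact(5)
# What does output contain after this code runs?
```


fact(5)
= 5 * fact(4)
= 5 * 4 * fact(3)
= 5 * 4 * 3 * fact(2)
= 5 * 4 * 3 * 2 * fact(1)
= 5 * 4 * 3 * 2 * 1
= 120


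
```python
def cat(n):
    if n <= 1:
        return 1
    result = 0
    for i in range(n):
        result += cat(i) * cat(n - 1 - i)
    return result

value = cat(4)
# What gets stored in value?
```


cat(4)
= sum of cat(i) * cat(4-1-i) for i in 0..3
First compute sub-values bottom-up:
  cat(0) = 1, cat(1) = 1
  cat(2) = 1*1 + 1*1 = 2
  cat(3) = 1*2 + 1*1 + 2*1 = 5
Now cat(4):
  cat(0)*cat(3) = 1*5 = 5
  cat(1)*cat(2) = 1*2 = 2
  cat(2)*cat(1) = 2*1 = 2
  cat(3)*cat(0) = 5*1 = 5
= 5 + 2 + 2 + 5
= 14


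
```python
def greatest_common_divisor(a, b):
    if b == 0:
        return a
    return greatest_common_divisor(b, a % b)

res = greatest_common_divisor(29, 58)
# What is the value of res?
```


greatest_common_divisor(29, 58)
= greatest_common_divisor(58, 29 % 58) = greatest_common_divisor(58, 29)
= greatest_common_divisor(29, 58 % 29) = greatest_common_divisor(29, 0)
b == 0, return a = 29


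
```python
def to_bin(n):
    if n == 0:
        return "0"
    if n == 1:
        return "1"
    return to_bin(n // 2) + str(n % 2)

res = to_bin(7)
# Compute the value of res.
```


to_bin(7)
= to_bin(3) + "1"
= to_bin(1) + "1" + "1"
= "1" + "1" + "1"
= "111"


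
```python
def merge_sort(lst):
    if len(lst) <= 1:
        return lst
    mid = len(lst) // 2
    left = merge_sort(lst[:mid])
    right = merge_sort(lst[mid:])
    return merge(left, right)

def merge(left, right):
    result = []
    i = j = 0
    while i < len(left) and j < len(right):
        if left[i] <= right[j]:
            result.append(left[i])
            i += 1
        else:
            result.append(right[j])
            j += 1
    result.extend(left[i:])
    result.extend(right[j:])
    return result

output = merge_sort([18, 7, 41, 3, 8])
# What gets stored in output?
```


merge_sort([18, 7, 41, 3, 8])
Split into [18, 7] and [41, 3, 8]
Left sorted: [7, 18]
Right sorted: [3, 8, 41]
Merge [7, 18] and [3, 8, 41]
= [3, 7, 8, 18, 41]


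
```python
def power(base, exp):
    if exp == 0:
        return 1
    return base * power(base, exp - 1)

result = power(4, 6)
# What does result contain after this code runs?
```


power(4, 6)
= 4 * power(4, 5)
= 4 * 4 * power(4, 4)
= 4 * 4 * 4 * power(4, 3)
= 4 * 4 * 4 * 4 * power(4, 2)
= 4 * 4 * 4 * 4 * 4 * power(4, 1)
= 4 * 4 * 4 * 4 * 4 * 4 * power(4, 0)
= 4 * 4 * 4 * 4 * 4 * 4 * 1
= 4096


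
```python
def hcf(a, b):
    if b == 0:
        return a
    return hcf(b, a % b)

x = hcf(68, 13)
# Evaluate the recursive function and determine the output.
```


hcf(68, 13)
= hcf(13, 68 % 13) = hcf(13, 3)
= hcf(3, 13 % 3) = hcf(3, 1)
= hcf(1, 3 % 1) = hcf(1, 0)
b == 0, return a = 1


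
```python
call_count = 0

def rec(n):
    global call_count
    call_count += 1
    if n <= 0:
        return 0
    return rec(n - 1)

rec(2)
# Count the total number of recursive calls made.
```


rec(2) calls rec(1) calls ... calls rec(0)
Total calls: 2 + 1 (for base case) = 3


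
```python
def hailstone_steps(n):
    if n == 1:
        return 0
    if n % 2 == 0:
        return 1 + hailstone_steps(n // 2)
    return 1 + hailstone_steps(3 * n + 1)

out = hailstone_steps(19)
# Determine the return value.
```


hailstone_steps(19)
19 is odd -> 3*19+1 = 58 -> hailstone_steps(58)
58 is even -> hailstone_steps(29)
29 is odd -> 3*29+1 = 88 -> hailstone_steps(88)
88 is even -> hailstone_steps(44)
44 is even -> hailstone_steps(22)
22 is even -> hailstone_steps(11)
11 is odd -> 3*11+1 = 34 -> hailstone_steps(34)
34 is even -> hailstone_steps(17)
17 is odd -> 3*17+1 = 52 -> hailstone_steps(52)
52 is even -> hailstone_steps(26)
26 is even -> hailstone_steps(13)
13 is odd -> 3*13+1 = 40 -> hailstone_steps(40)
40 is even -> hailstone_steps(20)
20 is even -> hailstone_steps(10)
10 is even -> hailstone_steps(5)
5 is odd -> 3*5+1 = 16 -> hailstone_steps(16)
16 is even -> hailstone_steps(8)
8 is even -> hailstone_steps(4)
4 is even -> hailstone_steps(2)
2 is even -> hailstone_steps(1)
Reached 1 after 20 steps
= 20


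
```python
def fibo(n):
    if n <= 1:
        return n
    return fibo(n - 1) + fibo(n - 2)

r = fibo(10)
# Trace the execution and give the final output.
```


fibo(10)
= fibo(9) + fibo(8)
= (fibo(8) + fibo(7)) + fibo(8)
Computing bottom-up: fibo(0)=0, fibo(1)=1, fibo(2)=1, fibo(3)=2, fibo(4)=3, fibo(5)=5, fibo(6)=8, fibo(7)=13, fibo(8)=21, fibo(9)=34, fibo(10)=55
= 55


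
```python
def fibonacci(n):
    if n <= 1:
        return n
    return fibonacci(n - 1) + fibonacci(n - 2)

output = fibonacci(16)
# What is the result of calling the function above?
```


fibonacci(16)
= fibonacci(15) + fibonacci(14)
= (fibonacci(14) + fibonacci(13)) + fibonacci(14)
Computing bottom-up: fibonacci(0)=0, fibonacci(1)=1, fibonacci(2)=1, fibonacci(3)=2, fibonacci(4)=3, fibonacci(5)=5, fibonacci(6)=8, fibonacci(7)=13, fibonacci(8)=21, fibonacci(9)=34, fibonacci(10)=55, fibonacci(11)=89, fibonacci(12)=144, fibonacci(13)=233, fibonacci(14)=377, fibonacci(15)=610, fibonacci(16)=987
= 987


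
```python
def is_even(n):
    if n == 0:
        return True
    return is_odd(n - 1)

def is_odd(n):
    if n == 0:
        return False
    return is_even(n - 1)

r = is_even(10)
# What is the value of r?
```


is_even(10)
= is_odd(9)
= is_even(8)
= is_odd(7)
= is_even(6)
= is_odd(5)
= is_even(4)
= is_odd(3)
= is_even(2)
= is_odd(1)
= is_even(0)
n == 0: return True
= True


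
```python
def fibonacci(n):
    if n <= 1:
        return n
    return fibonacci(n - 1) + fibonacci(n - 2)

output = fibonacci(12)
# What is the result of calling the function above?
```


fibonacci(12)
= fibonacci(11) + fibonacci(10)
= (fibonacci(10) + fibonacci(9)) + fibonacci(10)
Computing bottom-up: fibonacci(0)=0, fibonacci(1)=1, fibonacci(2)=1, fibonacci(3)=2, fibonacci(4)=3, fibonacci(5)=5, fibonacci(6)=8, fibonacci(7)=13, fibonacci(8)=21, fibonacci(9)=34, fibonacci(10)=55, fibonacci(11)=89, fibonacci(12)=144
= 144


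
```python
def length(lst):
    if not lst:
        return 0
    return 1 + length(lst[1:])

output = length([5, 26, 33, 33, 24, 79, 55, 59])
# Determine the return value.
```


length([5, 26, 33, 33, 24, 79, 55, 59])
= 1 + length([26, 33, 33, 24, 79, 55, 59])
= 1 + 1 + length([33, 33, 24, 79, 55, 59])
= 1 + 1 + 1 + length([33, 24, 79, 55, 59])
= 1 + 1 + 1 + 1 + length([24, 79, 55, 59])
= 1 + 1 + 1 + 1 + 1 + length([79, 55, 59])
= 1 + 1 + 1 + 1 + 1 + 1 + length([55, 59])
= 1 + 1 + 1 + 1 + 1 + 1 + 1 + length([59])
= 1 + 1 + 1 + 1 + 1 + 1 + 1 + 1 + length([])
= 1 + 1 + 1 + 1 + 1 + 1 + 1 + 1 + 0
= 8


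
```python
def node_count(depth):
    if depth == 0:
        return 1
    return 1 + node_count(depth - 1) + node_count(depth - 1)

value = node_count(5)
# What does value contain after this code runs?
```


node_count(5)
= 1 + node_count(4) + node_count(4)
= 1 + 2 * node_count(4)
node_count(k) = 2^(k+1) - 1
node_count(0) = 1
node_count(1) = 3
node_count(2) = 7
node_count(3) = 15
node_count(4) = 31
node_count(5) = 2^6 - 1 = 63


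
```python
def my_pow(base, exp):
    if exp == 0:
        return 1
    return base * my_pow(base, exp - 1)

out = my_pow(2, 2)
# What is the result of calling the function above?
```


my_pow(2, 2)
= 2 * my_pow(2, 1)
= 2 * 2 * my_pow(2, 0)
= 2 * 2 * 1
= 4


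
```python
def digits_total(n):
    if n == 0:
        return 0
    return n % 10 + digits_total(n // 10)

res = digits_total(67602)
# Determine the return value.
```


digits_total(67602)
= 2 + digits_total(6760)
= 2 + 0 + digits_total(676)
= 2 + 0 + 6 + digits_total(67)
= 2 + 0 + 6 + 7 + digits_total(6)
= 2 + 0 + 6 + 7 + 6 + digits_total(0)
= 2 + 0 + 6 + 7 + 6 + 0
= 21


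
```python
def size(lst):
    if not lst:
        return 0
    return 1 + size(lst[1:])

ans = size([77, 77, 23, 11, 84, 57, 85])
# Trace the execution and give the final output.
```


size([77, 77, 23, 11, 84, 57, 85])
= 1 + size([77, 23, 11, 84, 57, 85])
= 1 + 1 + size([23, 11, 84, 57, 85])
= 1 + 1 + 1 + size([11, 84, 57, 85])
= 1 + 1 + 1 + 1 + size([84, 57, 85])
= 1 + 1 + 1 + 1 + 1 + size([57, 85])
= 1 + 1 + 1 + 1 + 1 + 1 + size([85])
= 1 + 1 + 1 + 1 + 1 + 1 + 1 + size([])
= 1 + 1 + 1 + 1 + 1 + 1 + 1 + 0
= 7


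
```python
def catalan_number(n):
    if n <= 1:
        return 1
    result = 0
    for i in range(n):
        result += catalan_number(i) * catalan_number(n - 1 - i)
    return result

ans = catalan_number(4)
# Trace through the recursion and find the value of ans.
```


catalan_number(4)
= sum of catalan_number(i) * catalan_number(4-1-i) for i in 0..3
First compute sub-values bottom-up:
  catalan_number(0) = 1, catalan_number(1) = 1
  catalan_number(2) = 1*1 + 1*1 = 2
  catalan_number(3) = 1*2 + 1*1 + 2*1 = 5
Now catalan_number(4):
  catalan_number(0)*catalan_number(3) = 1*5 = 5
  catalan_number(1)*catalan_number(2) = 1*2 = 2
  catalan_number(2)*catalan_number(1) = 2*1 = 2
  catalan_number(3)*catalan_number(0) = 5*1 = 5
= 5 + 2 + 2 + 5
= 14


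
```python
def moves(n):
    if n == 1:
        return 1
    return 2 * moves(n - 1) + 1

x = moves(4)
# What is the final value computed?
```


moves(4)
= 2 * moves(3) + 1
= 2 * (2 * moves(2) + 1) + 1
= 2 * (2 * (2 * moves(1) + 1) + 1) + 1
Now compute bottom-up:
moves(1) = 1
moves(2) = 2 * 1 + 1 = 3
moves(3) = 2 * 3 + 1 = 7
moves(4) = 2 * 7 + 1 = 15
= 15


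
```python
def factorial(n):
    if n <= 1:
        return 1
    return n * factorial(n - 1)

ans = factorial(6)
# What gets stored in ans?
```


factorial(6)
= 6 * factorial(5)
= 6 * 5 * factorial(4)
= 6 * 5 * 4 * factorial(3)
= 6 * 5 * 4 * 3 * factorial(2)
= 6 * 5 * 4 * 3 * 2 * factorial(1)
= 6 * 5 * 4 * 3 * 2 * 1
= 720


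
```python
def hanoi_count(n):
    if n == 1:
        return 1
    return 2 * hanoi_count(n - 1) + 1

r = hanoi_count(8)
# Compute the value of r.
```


hanoi_count(8)
= 2 * hanoi_count(7) + 1
= 2 * (2 * hanoi_count(6) + 1) + 1
= 2 * (2 * (2 * hanoi_count(5) + 1) + 1) + 1
= 2 * (2 * (2 * (2 * hanoi_count(4) + 1) + 1) + 1) + 1
= 2 * (2 * (2 * (2 * (2 * hanoi_count(3) + 1) + 1) + 1) + 1) + 1
= 2 * (2 * (2 * (2 * (2 * (2 * hanoi_count(2) + 1) + 1) + 1) + 1) + 1) + 1
= 2 * (2 * (2 * (2 * (2 * (2 * (2 * hanoi_count(1) + 1) + 1) + 1) + 1) + 1) + 1) + 1
Now compute bottom-up:
hanoi_count(1) = 1
hanoi_count(2) = 2 * 1 + 1 = 3
hanoi_count(3) = 2 * 3 + 1 = 7
hanoi_count(4) = 2 * 7 + 1 = 15
hanoi_count(5) = 2 * 15 + 1 = 31
hanoi_count(6) = 2 * 31 + 1 = 63
hanoi_count(7) = 2 * 63 + 1 = 127
hanoi_count(8) = 2 * 127 + 1 = 255
= 255


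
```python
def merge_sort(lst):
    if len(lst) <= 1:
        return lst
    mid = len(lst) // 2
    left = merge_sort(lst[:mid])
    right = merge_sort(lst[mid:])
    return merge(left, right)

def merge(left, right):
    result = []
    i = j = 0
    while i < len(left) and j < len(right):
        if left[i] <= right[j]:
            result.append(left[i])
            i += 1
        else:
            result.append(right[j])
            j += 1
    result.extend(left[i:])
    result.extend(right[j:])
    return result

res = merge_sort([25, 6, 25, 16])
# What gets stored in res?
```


merge_sort([25, 6, 25, 16])
Split into [25, 6] and [25, 16]
Left sorted: [6, 25]
Right sorted: [16, 25]
Merge [6, 25] and [16, 25]
= [6, 16, 25, 25]


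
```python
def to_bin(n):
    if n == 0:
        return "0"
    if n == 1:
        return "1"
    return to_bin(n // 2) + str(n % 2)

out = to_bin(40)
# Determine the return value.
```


to_bin(40)
= to_bin(20) + "0"
= to_bin(10) + "0" + "0"
= to_bin(5) + "0" + "0" + "0"
= to_bin(2) + "1" + "0" + "0" + "0"
= to_bin(1) + "0" + "1" + "0" + "0" + "0"
= "1" + "0" + "1" + "0" + "0" + "0"
= "101000"


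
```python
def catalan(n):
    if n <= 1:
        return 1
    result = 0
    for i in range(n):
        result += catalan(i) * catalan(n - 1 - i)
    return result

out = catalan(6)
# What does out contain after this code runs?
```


catalan(6)
= sum of catalan(i) * catalan(6-1-i) for i in 0..5
First compute sub-values bottom-up:
  catalan(0) = 1, catalan(1) = 1
  catalan(2) = 1*1 + 1*1 = 2
  catalan(3) = 1*2 + 1*1 + 2*1 = 5
  catalan(4) = 1*5 + 1*2 + 2*1 + 5*1 = 14
  catalan(5) = 1*14 + 1*5 + 2*2 + 5*1 + 14*1 = 42
Now catalan(6):
  catalan(0)*catalan(5) = 1*42 = 42
  catalan(1)*catalan(4) = 1*14 = 14
  catalan(2)*catalan(3) = 2*5 = 10
  catalan(3)*catalan(2) = 5*2 = 10
  catalan(4)*catalan(1) = 14*1 = 14
  catalan(5)*catalan(0) = 42*1 = 42
= 42 + 14 + 10 + 10 + 14 + 42
= 132


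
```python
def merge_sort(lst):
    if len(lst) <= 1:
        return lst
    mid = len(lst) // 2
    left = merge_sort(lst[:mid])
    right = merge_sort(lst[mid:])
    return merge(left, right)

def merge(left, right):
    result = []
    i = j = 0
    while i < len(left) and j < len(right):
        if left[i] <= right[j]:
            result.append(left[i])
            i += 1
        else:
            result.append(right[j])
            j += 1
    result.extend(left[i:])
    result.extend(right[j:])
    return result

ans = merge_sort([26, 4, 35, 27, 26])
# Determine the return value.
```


merge_sort([26, 4, 35, 27, 26])
Split into [26, 4] and [35, 27, 26]
Left sorted: [4, 26]
Right sorted: [26, 27, 35]
Merge [4, 26] and [26, 27, 35]
= [4, 26, 26, 27, 35]


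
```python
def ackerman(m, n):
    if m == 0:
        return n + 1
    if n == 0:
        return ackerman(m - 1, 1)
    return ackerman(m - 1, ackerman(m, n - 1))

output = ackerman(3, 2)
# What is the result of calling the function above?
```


ackerman(3, 2)
= ackerman(2, ackerman(3, 1))
First compute ackerman(3, 1) = 13
= ackerman(2, 13)
= 29


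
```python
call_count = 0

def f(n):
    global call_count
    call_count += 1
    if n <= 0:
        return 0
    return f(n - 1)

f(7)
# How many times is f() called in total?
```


f(7) calls f(6) calls ... calls f(0)
Total calls: 7 + 1 (for base case) = 8


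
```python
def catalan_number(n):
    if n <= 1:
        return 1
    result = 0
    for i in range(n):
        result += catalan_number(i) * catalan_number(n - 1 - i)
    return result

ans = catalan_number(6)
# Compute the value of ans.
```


catalan_number(6)
= sum of catalan_number(i) * catalan_number(6-1-i) for i in 0..5
First compute sub-values bottom-up:
  catalan_number(0) = 1, catalan_number(1) = 1
  catalan_number(2) = 1*1 + 1*1 = 2
  catalan_number(3) = 1*2 + 1*1 + 2*1 = 5
  catalan_number(4) = 1*5 + 1*2 + 2*1 + 5*1 = 14
  catalan_number(5) = 1*14 + 1*5 + 2*2 + 5*1 + 14*1 = 42
Now catalan_number(6):
  catalan_number(0)*catalan_number(5) = 1*42 = 42
  catalan_number(1)*catalan_number(4) = 1*14 = 14
  catalan_number(2)*catalan_number(3) = 2*5 = 10
  catalan_number(3)*catalan_number(2) = 5*2 = 10
  catalan_number(4)*catalan_number(1) = 14*1 = 14
  catalan_number(5)*catalan_number(0) = 42*1 = 42
= 42 + 14 + 10 + 10 + 14 + 42
= 132


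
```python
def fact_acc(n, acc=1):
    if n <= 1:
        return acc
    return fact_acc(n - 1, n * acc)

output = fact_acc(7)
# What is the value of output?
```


fact_acc(7, 1)
= fact_acc(6, 7 * 1) = fact_acc(6, 7)
= fact_acc(5, 6 * 7) = fact_acc(5, 42)
= fact_acc(4, 5 * 42) = fact_acc(4, 210)
= fact_acc(3, 4 * 210) = fact_acc(3, 840)
= fact_acc(2, 3 * 840) = fact_acc(2, 2520)
= fact_acc(1, 2 * 2520) = fact_acc(1, 5040)
n <= 1, return acc = 5040


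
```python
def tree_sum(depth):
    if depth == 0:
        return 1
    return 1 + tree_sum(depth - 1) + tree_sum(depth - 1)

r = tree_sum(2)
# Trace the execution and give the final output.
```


tree_sum(2)
= 1 + tree_sum(1) + tree_sum(1)
= 1 + 2 * tree_sum(1)
tree_sum(k) = 2^(k+1) - 1
tree_sum(0) = 1
tree_sum(1) = 3
tree_sum(2) = 7
tree_sum(2) = 2^3 - 1 = 7


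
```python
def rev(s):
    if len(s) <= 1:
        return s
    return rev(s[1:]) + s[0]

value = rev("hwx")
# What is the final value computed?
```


rev("hwx")
= rev("wx") + "h"
= rev("x") + "w" + "h"
= "x" + "w" + "h"
= "xwh"


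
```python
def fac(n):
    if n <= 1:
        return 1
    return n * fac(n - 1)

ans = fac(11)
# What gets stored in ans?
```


fac(11)
= 11 * fac(10)
= 11 * 10 * fac(9)
= 11 * 10 * 9 * fac(8)
= 11 * 10 * 9 * 8 * fac(7)
= 11 * 10 * 9 * 8 * 7 * fac(6)
= 11 * 10 * 9 * 8 * 7 * 6 * fac(5)
= 11 * 10 * 9 * 8 * 7 * 6 * 5 * fac(4)
= 11 * 10 * 9 * 8 * 7 * 6 * 5 * 4 * fac(3)
= 11 * 10 * 9 * 8 * 7 * 6 * 5 * 4 * 3 * fac(2)
= 11 * 10 * 9 * 8 * 7 * 6 * 5 * 4 * 3 * 2 * fac(1)
= 11 * 10 * 9 * 8 * 7 * 6 * 5 * 4 * 3 * 2 * 1
= 39916800


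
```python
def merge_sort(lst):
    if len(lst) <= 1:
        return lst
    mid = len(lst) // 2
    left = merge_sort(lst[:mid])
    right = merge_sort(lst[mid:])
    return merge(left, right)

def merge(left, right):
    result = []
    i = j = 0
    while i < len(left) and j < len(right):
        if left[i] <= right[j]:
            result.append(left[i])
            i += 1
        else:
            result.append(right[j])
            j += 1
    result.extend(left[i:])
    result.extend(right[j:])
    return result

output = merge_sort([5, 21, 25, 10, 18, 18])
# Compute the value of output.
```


merge_sort([5, 21, 25, 10, 18, 18])
Split into [5, 21, 25] and [10, 18, 18]
Left sorted: [5, 21, 25]
Right sorted: [10, 18, 18]
Merge [5, 21, 25] and [10, 18, 18]
= [5, 10, 18, 18, 21, 25]


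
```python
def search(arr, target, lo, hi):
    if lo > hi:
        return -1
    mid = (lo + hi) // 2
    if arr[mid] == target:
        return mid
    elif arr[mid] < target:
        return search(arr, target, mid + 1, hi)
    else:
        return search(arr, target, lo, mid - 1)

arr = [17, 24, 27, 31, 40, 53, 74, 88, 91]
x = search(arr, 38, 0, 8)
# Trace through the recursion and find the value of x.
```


search(arr, 38, 0, 8)
lo=0, hi=8, mid=4, arr[mid]=40
40 > 38, search left half
lo=0, hi=3, mid=1, arr[mid]=24
24 < 38, search right half
lo=2, hi=3, mid=2, arr[mid]=27
27 < 38, search right half
lo=3, hi=3, mid=3, arr[mid]=31
31 < 38, search right half
lo > hi, target not found, return -1
= -1


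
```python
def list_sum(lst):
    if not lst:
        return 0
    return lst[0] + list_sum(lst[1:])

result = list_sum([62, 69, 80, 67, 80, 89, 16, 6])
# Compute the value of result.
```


list_sum([62, 69, 80, 67, 80, 89, 16, 6])
= 62 + list_sum([69, 80, 67, 80, 89, 16, 6])
= 62 + 69 + list_sum([80, 67, 80, 89, 16, 6])
= 62 + 69 + 80 + list_sum([67, 80, 89, 16, 6])
= 62 + 69 + 80 + 67 + list_sum([80, 89, 16, 6])
= 62 + 69 + 80 + 67 + 80 + list_sum([89, 16, 6])
= 62 + 69 + 80 + 67 + 80 + 89 + list_sum([16, 6])
= 62 + 69 + 80 + 67 + 80 + 89 + 16 + list_sum([6])
= 62 + 69 + 80 + 67 + 80 + 89 + 16 + 6 + list_sum([])
= 62 + 69 + 80 + 67 + 80 + 89 + 16 + 6 + 0
= 469


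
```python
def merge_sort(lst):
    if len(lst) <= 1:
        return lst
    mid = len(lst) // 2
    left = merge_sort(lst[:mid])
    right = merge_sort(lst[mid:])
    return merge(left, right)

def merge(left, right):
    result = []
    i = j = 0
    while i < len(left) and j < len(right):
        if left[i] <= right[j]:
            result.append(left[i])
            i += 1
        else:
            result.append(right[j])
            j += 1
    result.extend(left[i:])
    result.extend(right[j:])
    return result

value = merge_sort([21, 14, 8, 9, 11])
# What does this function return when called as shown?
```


merge_sort([21, 14, 8, 9, 11])
Split into [21, 14] and [8, 9, 11]
Left sorted: [14, 21]
Right sorted: [8, 9, 11]
Merge [14, 21] and [8, 9, 11]
= [8, 9, 11, 14, 21]


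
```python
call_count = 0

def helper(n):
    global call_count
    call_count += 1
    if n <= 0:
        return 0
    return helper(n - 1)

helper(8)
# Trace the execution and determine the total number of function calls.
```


helper(8) calls helper(7) calls ... calls helper(0)
Total calls: 8 + 1 (for base case) = 9


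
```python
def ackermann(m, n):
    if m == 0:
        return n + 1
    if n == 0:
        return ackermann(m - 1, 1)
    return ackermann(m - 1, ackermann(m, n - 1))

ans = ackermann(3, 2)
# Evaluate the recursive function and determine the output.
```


ackermann(3, 2)
= ackermann(2, ackermann(3, 1))
First compute ackermann(3, 1) = 13
= ackermann(2, 13)
= 29


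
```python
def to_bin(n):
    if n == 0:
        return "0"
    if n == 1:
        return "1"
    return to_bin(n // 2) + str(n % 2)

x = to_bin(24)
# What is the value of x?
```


to_bin(24)
= to_bin(12) + "0"
= to_bin(6) + "0" + "0"
= to_bin(3) + "0" + "0" + "0"
= to_bin(1) + "1" + "0" + "0" + "0"
= "1" + "1" + "0" + "0" + "0"
= "11000"


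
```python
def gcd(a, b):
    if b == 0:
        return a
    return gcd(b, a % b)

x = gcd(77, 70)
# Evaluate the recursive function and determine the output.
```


gcd(77, 70)
= gcd(70, 77 % 70) = gcd(70, 7)
= gcd(7, 70 % 7) = gcd(7, 0)
b == 0, return a = 7


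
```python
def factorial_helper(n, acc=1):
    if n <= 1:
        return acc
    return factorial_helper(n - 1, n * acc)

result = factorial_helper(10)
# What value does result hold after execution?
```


factorial_helper(10, 1)
= factorial_helper(9, 10 * 1) = factorial_helper(9, 10)
= factorial_helper(8, 9 * 10) = factorial_helper(8, 90)
= factorial_helper(7, 8 * 90) = factorial_helper(7, 720)
= factorial_helper(6, 7 * 720) = factorial_helper(6, 5040)
= factorial_helper(5, 6 * 5040) = factorial_helper(5, 30240)
= factorial_helper(4, 5 * 30240) = factorial_helper(4, 151200)
= factorial_helper(3, 4 * 151200) = factorial_helper(3, 604800)
= factorial_helper(2, 3 * 604800) = factorial_helper(2, 1814400)
= factorial_helper(1, 2 * 1814400) = factorial_helper(1, 3628800)
n <= 1, return acc = 3628800


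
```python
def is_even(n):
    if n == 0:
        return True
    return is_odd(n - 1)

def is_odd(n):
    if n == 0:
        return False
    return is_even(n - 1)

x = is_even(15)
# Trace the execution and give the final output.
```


is_even(15)
= is_odd(14)
= is_even(13)
= is_odd(12)
= is_even(11)
= is_odd(10)
= is_even(9)
= is_odd(8)
= is_even(7)
= is_odd(6)
= is_even(5)
= is_odd(4)
= is_even(3)
= is_odd(2)
= is_even(1)
= is_odd(0)
n == 0: return False
= False


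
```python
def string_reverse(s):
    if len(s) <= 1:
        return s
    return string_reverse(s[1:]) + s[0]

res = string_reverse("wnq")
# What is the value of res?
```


string_reverse("wnq")
= string_reverse("nq") + "w"
= string_reverse("q") + "n" + "w"
= "q" + "n" + "w"
= "qnw"


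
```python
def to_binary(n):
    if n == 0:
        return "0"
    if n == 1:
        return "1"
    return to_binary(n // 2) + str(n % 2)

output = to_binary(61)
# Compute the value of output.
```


to_binary(61)
= to_binary(30) + "1"
= to_binary(15) + "0" + "1"
= to_binary(7) + "1" + "0" + "1"
= to_binary(3) + "1" + "1" + "0" + "1"
= to_binary(1) + "1" + "1" + "1" + "0" + "1"
= "1" + "1" + "1" + "1" + "0" + "1"
= "111101"


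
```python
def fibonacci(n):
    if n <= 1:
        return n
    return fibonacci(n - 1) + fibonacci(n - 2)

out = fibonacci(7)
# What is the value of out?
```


fibonacci(7)
= fibonacci(6) + fibonacci(5)
= (fibonacci(5) + fibonacci(4)) + fibonacci(5)
Computing bottom-up: fibonacci(0)=0, fibonacci(1)=1, fibonacci(2)=1, fibonacci(3)=2, fibonacci(4)=3, fibonacci(5)=5, fibonacci(6)=8, fibonacci(7)=13
= 13


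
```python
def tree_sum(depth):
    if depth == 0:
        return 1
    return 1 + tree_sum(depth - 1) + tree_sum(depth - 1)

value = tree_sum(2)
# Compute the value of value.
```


tree_sum(2)
= 1 + tree_sum(1) + tree_sum(1)
= 1 + 2 * tree_sum(1)
tree_sum(k) = 2^(k+1) - 1
tree_sum(0) = 1
tree_sum(1) = 3
tree_sum(2) = 7
tree_sum(2) = 2^3 - 1 = 7


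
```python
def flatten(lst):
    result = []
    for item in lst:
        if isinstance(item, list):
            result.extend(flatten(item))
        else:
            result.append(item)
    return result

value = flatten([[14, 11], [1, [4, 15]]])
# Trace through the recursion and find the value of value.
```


flatten([[14, 11], [1, [4, 15]]])
Processing each element:
  [14, 11] is a list -> flatten recursively -> [14, 11]
  [1, [4, 15]] is a list -> flatten recursively -> [1, 4, 15]
= [14, 11, 1, 4, 15]


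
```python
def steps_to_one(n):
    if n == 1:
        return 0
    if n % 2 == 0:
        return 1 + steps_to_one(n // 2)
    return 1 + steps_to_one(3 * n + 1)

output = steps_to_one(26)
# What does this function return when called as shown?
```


steps_to_one(26)
26 is even -> steps_to_one(13)
13 is odd -> 3*13+1 = 40 -> steps_to_one(40)
40 is even -> steps_to_one(20)
20 is even -> steps_to_one(10)
10 is even -> steps_to_one(5)
5 is odd -> 3*5+1 = 16 -> steps_to_one(16)
16 is even -> steps_to_one(8)
8 is even -> steps_to_one(4)
4 is even -> steps_to_one(2)
2 is even -> steps_to_one(1)
Reached 1 after 10 steps
= 10


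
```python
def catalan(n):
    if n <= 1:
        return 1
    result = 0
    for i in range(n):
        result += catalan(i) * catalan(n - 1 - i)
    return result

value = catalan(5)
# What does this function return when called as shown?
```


catalan(5)
= sum of catalan(i) * catalan(5-1-i) for i in 0..4
First compute sub-values bottom-up:
  catalan(0) = 1, catalan(1) = 1
  catalan(2) = 1*1 + 1*1 = 2
  catalan(3) = 1*2 + 1*1 + 2*1 = 5
  catalan(4) = 1*5 + 1*2 + 2*1 + 5*1 = 14
Now catalan(5):
  catalan(0)*catalan(4) = 1*14 = 14
  catalan(1)*catalan(3) = 1*5 = 5
  catalan(2)*catalan(2) = 2*2 = 4
  catalan(3)*catalan(1) = 5*1 = 5
  catalan(4)*catalan(0) = 14*1 = 14
= 14 + 5 + 4 + 5 + 14
= 42


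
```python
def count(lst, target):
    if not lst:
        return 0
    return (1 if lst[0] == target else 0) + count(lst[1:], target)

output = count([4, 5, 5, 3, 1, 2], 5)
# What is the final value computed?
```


count([4, 5, 5, 3, 1, 2], 5)
lst[0]=4 != 5: 0 + count([5, 5, 3, 1, 2], 5)
lst[0]=5 == 5: 1 + count([5, 3, 1, 2], 5)
lst[0]=5 == 5: 1 + count([3, 1, 2], 5)
lst[0]=3 != 5: 0 + count([1, 2], 5)
lst[0]=1 != 5: 0 + count([2], 5)
lst[0]=2 != 5: 0 + count([], 5)
= 2


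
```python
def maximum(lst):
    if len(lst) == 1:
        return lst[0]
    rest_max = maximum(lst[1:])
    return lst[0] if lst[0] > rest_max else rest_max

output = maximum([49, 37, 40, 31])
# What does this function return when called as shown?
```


maximum([49, 37, 40, 31])
= compare 49 with maximum([37, 40, 31])
= compare 37 with maximum([40, 31])
= compare 40 with maximum([31])
Base: maximum([31]) = 31
compare 40 with 31: max = 40
compare 37 with 40: max = 40
compare 49 with 40: max = 49
= 49


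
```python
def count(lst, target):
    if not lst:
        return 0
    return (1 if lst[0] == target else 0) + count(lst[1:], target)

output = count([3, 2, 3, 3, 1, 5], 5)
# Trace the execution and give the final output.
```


count([3, 2, 3, 3, 1, 5], 5)
lst[0]=3 != 5: 0 + count([2, 3, 3, 1, 5], 5)
lst[0]=2 != 5: 0 + count([3, 3, 1, 5], 5)
lst[0]=3 != 5: 0 + count([3, 1, 5], 5)
lst[0]=3 != 5: 0 + count([1, 5], 5)
lst[0]=1 != 5: 0 + count([5], 5)
lst[0]=5 == 5: 1 + count([], 5)
= 1


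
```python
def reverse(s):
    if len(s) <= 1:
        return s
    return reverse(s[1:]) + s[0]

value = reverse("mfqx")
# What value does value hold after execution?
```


reverse("mfqx")
= reverse("fqx") + "m"
= reverse("qx") + "f" + "m"
= reverse("x") + "q" + "f" + "m"
= "x" + "q" + "f" + "m"
= "xqfm"


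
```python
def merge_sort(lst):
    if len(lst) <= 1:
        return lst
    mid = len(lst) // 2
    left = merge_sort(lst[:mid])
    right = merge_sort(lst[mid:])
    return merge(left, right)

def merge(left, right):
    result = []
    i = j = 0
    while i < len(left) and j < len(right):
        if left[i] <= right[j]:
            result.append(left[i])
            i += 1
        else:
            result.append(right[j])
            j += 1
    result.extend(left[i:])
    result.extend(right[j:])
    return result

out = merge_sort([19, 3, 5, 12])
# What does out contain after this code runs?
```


merge_sort([19, 3, 5, 12])
Split into [19, 3] and [5, 12]
Left sorted: [3, 19]
Right sorted: [5, 12]
Merge [3, 19] and [5, 12]
= [3, 5, 12, 19]


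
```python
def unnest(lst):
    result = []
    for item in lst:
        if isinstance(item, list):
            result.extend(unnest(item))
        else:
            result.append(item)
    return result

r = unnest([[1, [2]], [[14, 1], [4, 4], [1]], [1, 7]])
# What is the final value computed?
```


unnest([[1, [2]], [[14, 1], [4, 4], [1]], [1, 7]])
Processing each element:
  [1, [2]] is a list -> unnest recursively -> [1, 2]
  [[14, 1], [4, 4], [1]] is a list -> unnest recursively -> [14, 1, 4, 4, 1]
  [1, 7] is a list -> unnest recursively -> [1, 7]
= [1, 2, 14, 1, 4, 4, 1, 1, 7]
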